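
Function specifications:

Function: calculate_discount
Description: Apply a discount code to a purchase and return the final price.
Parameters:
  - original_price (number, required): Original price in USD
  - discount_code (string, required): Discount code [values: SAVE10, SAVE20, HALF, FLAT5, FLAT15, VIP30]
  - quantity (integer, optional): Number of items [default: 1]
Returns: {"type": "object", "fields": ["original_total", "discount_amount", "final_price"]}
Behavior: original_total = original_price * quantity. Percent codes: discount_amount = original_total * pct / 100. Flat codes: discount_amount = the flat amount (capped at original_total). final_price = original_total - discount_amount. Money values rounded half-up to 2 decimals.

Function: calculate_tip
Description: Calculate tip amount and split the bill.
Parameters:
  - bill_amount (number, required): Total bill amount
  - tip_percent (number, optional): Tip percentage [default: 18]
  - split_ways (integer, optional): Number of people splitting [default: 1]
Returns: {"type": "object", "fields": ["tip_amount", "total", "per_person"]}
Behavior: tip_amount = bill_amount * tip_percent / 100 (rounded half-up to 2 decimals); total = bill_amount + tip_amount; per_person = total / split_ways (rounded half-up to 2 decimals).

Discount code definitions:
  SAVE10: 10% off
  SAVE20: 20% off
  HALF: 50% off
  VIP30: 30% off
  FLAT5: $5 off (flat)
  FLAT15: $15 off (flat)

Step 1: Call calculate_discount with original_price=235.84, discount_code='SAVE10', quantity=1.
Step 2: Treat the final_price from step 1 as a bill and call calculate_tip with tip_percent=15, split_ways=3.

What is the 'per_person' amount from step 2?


Step 1: calculate_discount(original_price=235.84, discount_code=SAVE10, quantity=1)
  original_total = 235.84 * 1 = 235.84
  SAVE10 = 10% off: discount_amount = 235.84 * 10/100 = 23.584 -> 23.58
  final_price = 235.84 - 23.58 = 212.26
  -> final_price = 212.26
Step 2: calculate_tip(bill_amount=212.26, tip_percent=15, split_ways=3)
  tip_amount = 212.26 * 15/100 = 31.839 -> 31.84
  total = 212.26 + 31.84 = 244.10
  per_person = 244.10 / 3 = 81.366667 -> 81.37
  -> per_person = 81.37
$81.37


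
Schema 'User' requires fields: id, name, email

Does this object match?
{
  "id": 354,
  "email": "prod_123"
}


Checking required fields...
Missing: name
Invalid - missing required field 'name'


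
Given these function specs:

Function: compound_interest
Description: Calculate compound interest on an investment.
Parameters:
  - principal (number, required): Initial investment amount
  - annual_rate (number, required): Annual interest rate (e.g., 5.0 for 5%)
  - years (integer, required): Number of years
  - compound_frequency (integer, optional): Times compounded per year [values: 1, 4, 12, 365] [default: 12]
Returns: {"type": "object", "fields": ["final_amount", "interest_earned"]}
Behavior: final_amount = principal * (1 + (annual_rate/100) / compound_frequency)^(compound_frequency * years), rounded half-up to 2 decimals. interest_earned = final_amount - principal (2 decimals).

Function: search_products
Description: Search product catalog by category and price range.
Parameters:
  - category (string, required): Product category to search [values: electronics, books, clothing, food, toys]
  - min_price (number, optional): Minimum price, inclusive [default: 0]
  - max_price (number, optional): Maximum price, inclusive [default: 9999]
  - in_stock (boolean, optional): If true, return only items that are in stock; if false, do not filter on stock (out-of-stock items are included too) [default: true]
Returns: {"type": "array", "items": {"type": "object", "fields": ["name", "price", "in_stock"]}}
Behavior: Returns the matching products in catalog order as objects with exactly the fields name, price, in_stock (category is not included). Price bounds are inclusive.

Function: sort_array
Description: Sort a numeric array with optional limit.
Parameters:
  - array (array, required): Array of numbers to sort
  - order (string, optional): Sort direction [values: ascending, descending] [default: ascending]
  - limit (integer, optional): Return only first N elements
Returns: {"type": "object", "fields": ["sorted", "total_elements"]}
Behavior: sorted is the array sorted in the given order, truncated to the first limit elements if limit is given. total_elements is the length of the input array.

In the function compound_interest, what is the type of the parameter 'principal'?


The compound_interest spec declares:
  - principal (number, required): Initial investment amount
Type:
number


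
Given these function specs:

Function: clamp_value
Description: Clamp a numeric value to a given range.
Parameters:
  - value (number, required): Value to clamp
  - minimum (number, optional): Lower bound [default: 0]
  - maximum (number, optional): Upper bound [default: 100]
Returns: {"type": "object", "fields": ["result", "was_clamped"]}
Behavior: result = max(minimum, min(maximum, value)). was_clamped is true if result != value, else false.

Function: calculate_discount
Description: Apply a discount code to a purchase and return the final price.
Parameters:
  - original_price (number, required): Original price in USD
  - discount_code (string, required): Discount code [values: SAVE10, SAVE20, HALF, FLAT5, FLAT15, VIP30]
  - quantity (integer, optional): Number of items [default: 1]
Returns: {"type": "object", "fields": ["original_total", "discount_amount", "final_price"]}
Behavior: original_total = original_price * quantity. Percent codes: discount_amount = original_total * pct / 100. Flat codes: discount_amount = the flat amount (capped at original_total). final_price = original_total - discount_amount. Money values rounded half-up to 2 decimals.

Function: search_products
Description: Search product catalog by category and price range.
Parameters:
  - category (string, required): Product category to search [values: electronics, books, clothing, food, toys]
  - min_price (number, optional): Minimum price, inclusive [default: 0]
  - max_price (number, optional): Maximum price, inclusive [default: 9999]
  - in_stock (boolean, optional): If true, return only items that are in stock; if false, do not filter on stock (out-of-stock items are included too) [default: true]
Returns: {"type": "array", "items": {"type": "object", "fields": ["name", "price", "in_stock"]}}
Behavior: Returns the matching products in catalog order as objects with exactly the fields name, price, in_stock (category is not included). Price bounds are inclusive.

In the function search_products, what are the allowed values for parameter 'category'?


The search_products spec declares:
  - category (string, required): Product category to search [values: electronics, books, clothing, food, toys]
Allowed values:
electronics, books, clothing, food, toys


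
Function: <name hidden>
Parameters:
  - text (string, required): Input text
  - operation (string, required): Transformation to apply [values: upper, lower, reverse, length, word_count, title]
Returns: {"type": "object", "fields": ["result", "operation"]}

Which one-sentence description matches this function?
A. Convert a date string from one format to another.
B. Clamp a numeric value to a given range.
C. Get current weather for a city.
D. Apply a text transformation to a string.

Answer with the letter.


Parameters text, operation and return ["result", "operation"] fit: Apply a text transformation to a string.
D


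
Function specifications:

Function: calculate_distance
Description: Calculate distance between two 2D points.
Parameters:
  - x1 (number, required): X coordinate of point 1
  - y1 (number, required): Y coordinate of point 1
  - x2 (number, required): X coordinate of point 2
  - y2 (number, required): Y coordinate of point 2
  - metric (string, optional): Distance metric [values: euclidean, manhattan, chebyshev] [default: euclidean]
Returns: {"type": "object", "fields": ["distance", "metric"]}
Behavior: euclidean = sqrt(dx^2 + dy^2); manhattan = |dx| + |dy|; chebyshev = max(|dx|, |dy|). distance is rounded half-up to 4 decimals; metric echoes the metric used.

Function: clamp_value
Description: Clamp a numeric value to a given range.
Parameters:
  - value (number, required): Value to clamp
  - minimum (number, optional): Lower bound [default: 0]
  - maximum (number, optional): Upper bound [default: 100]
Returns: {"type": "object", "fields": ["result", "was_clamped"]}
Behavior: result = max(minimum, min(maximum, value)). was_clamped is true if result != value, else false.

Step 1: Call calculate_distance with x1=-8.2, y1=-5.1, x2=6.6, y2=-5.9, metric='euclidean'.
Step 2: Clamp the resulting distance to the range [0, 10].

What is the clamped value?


Step 1: calculate_distance (euclidean)
  |dx| = |6.6 - -8.2| = 14.8; |dy| = |-5.9 - -5.1| = 0.8
  euclidean: sqrt(14.8^2 + 0.8^2) = sqrt(219.68) = 14.821606
  Round to 4 decimals: 14.8216
  -> distance = 14.8216
Step 2: clamp_value(value=14.8216, minimum=0, maximum=10)
  result = max(0, min(10, 14.8216)) = max(0, 10) = 10
  was_clamped = (10 != 14.8216) = true
  -> result = 10
10


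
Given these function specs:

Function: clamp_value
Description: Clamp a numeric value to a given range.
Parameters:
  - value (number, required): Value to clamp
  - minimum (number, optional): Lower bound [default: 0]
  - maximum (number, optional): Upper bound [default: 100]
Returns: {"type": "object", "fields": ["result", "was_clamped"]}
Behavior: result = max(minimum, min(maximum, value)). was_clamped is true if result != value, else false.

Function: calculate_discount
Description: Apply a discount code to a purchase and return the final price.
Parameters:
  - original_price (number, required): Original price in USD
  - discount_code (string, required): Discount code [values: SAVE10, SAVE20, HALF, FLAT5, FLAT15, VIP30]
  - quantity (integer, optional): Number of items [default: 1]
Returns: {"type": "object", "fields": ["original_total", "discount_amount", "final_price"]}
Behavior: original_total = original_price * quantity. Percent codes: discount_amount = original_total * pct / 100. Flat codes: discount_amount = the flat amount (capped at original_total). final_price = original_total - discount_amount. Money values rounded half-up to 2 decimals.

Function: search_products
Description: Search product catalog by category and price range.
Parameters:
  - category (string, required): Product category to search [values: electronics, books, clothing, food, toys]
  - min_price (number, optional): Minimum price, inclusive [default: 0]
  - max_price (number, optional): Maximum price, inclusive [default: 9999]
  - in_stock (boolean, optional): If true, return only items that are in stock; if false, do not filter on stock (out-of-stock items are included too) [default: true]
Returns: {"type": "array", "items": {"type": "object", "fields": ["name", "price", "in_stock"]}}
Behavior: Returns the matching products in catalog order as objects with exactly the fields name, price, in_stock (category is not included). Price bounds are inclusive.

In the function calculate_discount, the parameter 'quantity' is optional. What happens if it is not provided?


The calculate_discount spec declares:
  - quantity (integer, optional): Number of items [default: 1]
It defaults to 1


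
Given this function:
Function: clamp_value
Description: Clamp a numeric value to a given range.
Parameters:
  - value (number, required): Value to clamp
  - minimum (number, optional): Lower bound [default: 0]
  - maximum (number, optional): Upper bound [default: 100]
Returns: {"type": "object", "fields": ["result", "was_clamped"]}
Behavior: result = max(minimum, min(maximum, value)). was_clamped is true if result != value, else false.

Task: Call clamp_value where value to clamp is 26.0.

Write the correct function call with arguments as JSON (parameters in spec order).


Mapping each described value to its parameter name:
  'Value to clamp' -> value = 26.0
clamp_value({"value": 26.0})


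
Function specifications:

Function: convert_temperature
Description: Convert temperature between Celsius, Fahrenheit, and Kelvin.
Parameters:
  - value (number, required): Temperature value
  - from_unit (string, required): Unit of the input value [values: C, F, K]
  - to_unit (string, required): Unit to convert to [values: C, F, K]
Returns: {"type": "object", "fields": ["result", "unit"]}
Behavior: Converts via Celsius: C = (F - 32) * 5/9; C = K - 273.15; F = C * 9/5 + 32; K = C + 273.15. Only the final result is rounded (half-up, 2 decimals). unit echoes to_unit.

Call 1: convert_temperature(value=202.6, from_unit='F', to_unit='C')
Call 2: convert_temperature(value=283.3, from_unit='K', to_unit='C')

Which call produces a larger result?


Call 1:
  To C: (202.6 - 32) * 5/9 = 94.777778
  Target is C: 94.777778
  Round to 2 decimals: 94.78
  -> 94.78 C
Call 2:
  To C: 283.3 - 273.15 = 10.15
  Target is C: 10.15
  Round to 2 decimals: 10.15
  -> 10.15 C
Call 1 (94.78 C)


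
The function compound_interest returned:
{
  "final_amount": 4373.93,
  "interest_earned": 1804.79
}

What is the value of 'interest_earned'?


1804.79


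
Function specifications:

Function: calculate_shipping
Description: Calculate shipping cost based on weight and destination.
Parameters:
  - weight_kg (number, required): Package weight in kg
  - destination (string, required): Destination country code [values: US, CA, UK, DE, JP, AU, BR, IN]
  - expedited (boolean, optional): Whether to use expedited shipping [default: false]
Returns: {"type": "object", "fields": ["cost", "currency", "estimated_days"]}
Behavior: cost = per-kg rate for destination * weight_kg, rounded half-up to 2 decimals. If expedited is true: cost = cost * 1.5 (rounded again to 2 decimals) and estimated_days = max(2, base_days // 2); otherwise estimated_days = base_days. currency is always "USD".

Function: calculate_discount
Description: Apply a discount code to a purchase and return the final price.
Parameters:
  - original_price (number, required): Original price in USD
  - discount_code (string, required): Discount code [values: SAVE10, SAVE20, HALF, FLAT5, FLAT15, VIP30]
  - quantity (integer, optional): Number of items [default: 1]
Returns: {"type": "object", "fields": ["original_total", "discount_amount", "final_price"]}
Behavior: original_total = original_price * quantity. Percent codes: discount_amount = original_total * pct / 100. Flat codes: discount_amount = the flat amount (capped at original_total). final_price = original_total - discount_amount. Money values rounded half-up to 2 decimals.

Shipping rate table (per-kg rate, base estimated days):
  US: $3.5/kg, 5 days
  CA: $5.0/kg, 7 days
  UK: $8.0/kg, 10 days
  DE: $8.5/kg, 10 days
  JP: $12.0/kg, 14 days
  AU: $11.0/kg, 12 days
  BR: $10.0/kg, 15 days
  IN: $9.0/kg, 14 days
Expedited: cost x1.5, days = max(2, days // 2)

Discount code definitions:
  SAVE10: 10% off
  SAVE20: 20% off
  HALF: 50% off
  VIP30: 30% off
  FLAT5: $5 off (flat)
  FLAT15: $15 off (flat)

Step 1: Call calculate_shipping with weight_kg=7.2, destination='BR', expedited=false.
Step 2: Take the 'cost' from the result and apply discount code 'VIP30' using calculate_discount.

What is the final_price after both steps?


Step 1: calculate_shipping(weight_kg=7.2, destination=BR, expedited=false)
  Rate for BR: $10.0/kg, base 15 days
  cost = 10.0 * 7.2 = 72 -> 72.00
  expedited not set/false: estimated_days = 15
  -> cost = 72.00 USD
Step 2: calculate_discount(original_price=72.0, discount_code=VIP30, quantity=1)
  original_total = 72.0 * 1 = 72.00
  VIP30 = 30% off: discount_amount = 72.00 * 30/100 = 21.6 -> 21.60
  final_price = 72.00 - 21.60 = 50.40
  -> final_price = 50.40
$50.40


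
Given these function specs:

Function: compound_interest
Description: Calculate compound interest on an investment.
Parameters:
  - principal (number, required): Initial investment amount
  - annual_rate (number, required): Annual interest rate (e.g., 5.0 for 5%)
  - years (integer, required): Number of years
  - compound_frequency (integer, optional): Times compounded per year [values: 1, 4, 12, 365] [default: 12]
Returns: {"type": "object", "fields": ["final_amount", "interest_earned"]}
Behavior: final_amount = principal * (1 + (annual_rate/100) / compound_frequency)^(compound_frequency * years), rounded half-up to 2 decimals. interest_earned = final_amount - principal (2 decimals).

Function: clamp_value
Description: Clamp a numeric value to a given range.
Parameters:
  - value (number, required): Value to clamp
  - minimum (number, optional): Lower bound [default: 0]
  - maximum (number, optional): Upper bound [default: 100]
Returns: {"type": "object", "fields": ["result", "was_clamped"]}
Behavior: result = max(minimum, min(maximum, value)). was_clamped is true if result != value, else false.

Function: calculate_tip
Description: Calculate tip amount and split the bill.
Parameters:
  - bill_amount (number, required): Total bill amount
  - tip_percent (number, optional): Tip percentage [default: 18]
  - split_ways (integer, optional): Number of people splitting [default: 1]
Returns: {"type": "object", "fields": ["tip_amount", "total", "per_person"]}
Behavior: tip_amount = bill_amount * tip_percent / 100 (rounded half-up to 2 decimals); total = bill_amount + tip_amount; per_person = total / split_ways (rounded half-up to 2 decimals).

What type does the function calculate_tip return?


The calculate_tip spec declares Returns: {"type": "object", "fields": ["tip_amount", "total", "per_person"]}
Type:
object


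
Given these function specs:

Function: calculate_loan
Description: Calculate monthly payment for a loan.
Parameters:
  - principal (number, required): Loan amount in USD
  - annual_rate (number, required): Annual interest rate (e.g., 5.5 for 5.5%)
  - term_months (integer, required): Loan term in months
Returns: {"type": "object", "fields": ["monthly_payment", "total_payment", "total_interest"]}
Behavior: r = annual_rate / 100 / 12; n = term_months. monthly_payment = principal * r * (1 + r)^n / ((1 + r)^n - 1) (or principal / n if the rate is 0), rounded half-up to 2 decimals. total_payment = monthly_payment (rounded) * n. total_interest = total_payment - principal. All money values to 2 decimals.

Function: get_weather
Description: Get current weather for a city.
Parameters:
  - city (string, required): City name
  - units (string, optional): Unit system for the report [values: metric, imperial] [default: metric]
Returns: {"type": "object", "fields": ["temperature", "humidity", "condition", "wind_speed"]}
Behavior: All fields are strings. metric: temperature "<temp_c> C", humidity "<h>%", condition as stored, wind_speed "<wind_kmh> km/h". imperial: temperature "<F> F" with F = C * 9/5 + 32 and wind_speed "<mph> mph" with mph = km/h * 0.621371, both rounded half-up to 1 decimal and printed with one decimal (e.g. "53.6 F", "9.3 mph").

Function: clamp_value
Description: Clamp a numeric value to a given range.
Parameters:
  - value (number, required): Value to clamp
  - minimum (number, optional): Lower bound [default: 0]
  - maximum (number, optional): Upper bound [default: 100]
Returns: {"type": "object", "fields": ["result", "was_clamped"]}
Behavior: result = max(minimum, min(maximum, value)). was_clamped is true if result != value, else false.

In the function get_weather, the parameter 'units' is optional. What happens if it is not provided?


The get_weather spec declares:
  - units (string, optional): Unit system for the report [values: metric, imperial] [default: metric]
It defaults to metric


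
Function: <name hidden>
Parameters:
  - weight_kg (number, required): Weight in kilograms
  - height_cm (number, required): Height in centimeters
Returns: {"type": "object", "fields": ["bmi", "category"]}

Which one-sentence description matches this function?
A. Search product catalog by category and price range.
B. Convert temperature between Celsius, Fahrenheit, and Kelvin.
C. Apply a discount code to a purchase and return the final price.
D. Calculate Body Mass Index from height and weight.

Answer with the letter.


Parameters weight_kg, height_cm and return ["bmi", "category"] fit: Calculate Body Mass Index from height and weight.
D


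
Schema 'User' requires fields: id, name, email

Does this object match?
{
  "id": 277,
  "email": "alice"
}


Checking required fields...
Missing: name
Invalid - missing required field 'name'


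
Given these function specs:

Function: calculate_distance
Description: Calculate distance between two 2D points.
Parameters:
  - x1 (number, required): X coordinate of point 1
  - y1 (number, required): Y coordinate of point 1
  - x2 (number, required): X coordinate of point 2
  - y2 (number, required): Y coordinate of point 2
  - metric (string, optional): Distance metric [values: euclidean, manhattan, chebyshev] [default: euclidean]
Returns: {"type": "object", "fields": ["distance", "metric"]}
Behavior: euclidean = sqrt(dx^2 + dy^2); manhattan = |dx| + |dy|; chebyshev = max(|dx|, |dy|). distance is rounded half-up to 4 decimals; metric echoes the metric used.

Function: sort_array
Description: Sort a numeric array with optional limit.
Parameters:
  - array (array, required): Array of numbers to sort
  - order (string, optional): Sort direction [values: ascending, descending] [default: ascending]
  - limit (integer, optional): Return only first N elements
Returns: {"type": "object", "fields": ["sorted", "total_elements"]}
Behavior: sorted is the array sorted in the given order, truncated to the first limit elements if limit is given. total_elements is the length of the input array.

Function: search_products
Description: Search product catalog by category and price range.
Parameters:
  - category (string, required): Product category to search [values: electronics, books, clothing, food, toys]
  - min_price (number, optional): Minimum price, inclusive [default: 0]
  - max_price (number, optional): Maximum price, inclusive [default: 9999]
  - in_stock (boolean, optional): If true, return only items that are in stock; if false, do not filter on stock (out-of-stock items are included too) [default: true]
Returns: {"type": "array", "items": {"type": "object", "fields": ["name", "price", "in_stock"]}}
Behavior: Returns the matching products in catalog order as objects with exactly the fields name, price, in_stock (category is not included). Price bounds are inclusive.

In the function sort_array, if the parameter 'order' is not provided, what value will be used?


The sort_array spec declares:
  - order (string, optional): Sort direction [values: ascending, descending] [default: ascending]
Default:
ascending


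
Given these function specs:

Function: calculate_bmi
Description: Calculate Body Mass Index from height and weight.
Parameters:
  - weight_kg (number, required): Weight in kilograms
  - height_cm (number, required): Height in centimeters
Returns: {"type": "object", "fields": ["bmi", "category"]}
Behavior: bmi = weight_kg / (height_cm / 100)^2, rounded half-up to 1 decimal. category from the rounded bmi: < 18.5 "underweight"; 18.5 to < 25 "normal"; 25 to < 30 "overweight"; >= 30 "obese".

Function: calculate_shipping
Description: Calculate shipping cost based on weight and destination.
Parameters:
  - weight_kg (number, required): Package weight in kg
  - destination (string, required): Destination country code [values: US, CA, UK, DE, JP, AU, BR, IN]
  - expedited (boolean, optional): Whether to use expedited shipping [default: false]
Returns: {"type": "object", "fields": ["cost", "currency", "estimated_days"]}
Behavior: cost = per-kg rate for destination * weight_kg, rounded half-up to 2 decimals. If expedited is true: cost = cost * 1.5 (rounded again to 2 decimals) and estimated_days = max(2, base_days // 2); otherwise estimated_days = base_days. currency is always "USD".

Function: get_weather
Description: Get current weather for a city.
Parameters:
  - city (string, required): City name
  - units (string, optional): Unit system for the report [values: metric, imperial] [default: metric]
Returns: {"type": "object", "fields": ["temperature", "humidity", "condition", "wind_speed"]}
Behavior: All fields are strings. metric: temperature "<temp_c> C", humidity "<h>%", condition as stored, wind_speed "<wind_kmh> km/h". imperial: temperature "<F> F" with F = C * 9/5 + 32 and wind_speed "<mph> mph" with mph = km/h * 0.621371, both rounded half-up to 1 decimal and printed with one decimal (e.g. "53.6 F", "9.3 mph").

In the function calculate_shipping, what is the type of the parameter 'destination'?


The calculate_shipping spec declares:
  - destination (string, required): Destination country code [values: US, CA, UK, DE, JP, AU, BR, IN]
Type:
string


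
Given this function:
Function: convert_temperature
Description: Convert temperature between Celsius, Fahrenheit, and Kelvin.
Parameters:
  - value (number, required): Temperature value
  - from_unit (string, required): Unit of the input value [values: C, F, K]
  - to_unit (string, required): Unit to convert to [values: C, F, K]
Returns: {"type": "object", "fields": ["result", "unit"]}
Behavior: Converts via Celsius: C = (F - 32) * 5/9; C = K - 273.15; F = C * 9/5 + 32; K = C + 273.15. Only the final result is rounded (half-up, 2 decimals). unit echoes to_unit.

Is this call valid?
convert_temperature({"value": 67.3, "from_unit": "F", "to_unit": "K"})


Checking all required parameters present and types match... All valid.
Valid


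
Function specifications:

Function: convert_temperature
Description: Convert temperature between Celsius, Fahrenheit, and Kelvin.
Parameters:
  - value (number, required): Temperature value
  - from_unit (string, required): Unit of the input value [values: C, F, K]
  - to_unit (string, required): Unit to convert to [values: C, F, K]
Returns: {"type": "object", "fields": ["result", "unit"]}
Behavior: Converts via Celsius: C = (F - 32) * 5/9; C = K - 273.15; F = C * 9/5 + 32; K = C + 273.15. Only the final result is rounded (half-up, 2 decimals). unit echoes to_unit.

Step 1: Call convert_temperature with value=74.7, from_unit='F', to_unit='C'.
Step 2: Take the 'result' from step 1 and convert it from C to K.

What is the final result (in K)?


Step 1: convert_temperature(value=74.7, from_unit=F, to_unit=C)
  To C: (74.7 - 32) * 5/9 = 23.722222
  Target is C: 23.722222
  Round to 2 decimals: 23.72
  -> result = 23.72 C
Step 2: convert_temperature(value=23.72, from_unit=C, to_unit=K)
  Input already in C: 23.72
  To K: 23.72 + 273.15 = 296.87
  Round to 2 decimals: 296.87
  -> result = 296.87 K
296.87 K


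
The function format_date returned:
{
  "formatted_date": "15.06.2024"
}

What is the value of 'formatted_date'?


15.06.2024


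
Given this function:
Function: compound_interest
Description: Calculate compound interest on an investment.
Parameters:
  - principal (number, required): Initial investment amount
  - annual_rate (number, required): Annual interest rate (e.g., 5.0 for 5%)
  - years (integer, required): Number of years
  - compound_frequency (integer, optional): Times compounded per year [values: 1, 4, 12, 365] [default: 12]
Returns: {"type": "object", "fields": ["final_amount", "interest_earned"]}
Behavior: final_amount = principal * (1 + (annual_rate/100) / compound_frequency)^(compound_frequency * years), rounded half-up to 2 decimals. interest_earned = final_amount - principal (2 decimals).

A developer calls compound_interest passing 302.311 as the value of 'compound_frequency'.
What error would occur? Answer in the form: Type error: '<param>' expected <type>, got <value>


Spec: 'compound_frequency' is declared as integer; 302.311 is a non-integer number.
Type error: 'compound_frequency' expected integer, got 302.311


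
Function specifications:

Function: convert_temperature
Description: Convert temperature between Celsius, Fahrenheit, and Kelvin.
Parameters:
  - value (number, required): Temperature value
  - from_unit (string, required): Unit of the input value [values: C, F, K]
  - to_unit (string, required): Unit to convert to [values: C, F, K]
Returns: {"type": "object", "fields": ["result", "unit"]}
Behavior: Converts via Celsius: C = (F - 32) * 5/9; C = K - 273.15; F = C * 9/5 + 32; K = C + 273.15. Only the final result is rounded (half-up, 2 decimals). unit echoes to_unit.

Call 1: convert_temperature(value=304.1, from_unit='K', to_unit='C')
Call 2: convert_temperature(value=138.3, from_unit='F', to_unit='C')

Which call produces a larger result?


Call 1:
  To C: 304.1 - 273.15 = 30.95
  Target is C: 30.95
  Round to 2 decimals: 30.95
  -> 30.95 C
Call 2:
  To C: (138.3 - 32) * 5/9 = 59.055556
  Target is C: 59.055556
  Round to 2 decimals: 59.06
  -> 59.06 C
Call 2 (59.06 C)


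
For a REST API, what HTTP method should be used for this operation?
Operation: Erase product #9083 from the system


GET = read, POST = create, PUT = update/replace, DELETE = remove
This operation is a removal.
DELETE


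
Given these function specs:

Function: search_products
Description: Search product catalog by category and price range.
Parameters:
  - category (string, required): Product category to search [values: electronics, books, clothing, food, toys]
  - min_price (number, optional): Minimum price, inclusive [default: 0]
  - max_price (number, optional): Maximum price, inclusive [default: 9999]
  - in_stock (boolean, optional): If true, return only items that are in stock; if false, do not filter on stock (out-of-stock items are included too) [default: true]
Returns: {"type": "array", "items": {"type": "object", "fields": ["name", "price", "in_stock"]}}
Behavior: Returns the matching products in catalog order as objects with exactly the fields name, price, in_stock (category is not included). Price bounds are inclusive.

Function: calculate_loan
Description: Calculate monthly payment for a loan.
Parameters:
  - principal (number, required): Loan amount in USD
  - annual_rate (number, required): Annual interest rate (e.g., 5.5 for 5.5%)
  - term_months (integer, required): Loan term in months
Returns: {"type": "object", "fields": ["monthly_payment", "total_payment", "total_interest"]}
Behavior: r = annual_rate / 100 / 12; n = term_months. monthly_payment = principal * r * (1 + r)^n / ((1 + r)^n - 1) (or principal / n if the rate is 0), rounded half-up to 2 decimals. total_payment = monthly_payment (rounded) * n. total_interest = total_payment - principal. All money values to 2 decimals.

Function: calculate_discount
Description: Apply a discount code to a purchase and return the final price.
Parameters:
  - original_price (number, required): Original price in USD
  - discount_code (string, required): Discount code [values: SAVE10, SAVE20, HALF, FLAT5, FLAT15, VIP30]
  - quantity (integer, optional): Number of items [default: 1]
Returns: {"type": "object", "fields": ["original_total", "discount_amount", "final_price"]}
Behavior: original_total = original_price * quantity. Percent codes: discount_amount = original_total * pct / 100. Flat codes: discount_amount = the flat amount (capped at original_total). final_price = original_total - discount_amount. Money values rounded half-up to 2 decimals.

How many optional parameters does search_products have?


Parameters of search_products: category (required), min_price (optional), max_price (optional), in_stock (optional)
Optional count:
3


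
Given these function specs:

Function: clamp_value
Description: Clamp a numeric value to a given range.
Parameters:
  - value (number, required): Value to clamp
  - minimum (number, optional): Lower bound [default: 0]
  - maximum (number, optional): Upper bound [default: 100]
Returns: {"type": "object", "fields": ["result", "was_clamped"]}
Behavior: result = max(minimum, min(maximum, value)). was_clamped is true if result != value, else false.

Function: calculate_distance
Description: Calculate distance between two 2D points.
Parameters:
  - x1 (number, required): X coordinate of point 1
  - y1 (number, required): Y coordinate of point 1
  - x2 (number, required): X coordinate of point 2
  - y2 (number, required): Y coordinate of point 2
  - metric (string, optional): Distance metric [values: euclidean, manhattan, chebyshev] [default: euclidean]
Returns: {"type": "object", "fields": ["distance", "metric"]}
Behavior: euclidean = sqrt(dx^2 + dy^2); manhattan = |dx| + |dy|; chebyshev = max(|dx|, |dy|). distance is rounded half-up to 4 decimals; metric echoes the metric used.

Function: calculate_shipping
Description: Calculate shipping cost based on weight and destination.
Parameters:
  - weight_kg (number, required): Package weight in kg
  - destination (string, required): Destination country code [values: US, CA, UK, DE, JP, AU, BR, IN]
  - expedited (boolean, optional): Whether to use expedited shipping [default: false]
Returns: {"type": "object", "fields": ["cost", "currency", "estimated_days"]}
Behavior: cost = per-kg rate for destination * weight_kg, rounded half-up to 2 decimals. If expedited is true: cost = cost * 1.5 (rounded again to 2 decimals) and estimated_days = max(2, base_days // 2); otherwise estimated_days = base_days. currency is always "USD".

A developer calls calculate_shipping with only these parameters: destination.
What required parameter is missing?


Required parameters: weight_kg, destination
Provided: destination
Missing: weight_kg
weight_kg


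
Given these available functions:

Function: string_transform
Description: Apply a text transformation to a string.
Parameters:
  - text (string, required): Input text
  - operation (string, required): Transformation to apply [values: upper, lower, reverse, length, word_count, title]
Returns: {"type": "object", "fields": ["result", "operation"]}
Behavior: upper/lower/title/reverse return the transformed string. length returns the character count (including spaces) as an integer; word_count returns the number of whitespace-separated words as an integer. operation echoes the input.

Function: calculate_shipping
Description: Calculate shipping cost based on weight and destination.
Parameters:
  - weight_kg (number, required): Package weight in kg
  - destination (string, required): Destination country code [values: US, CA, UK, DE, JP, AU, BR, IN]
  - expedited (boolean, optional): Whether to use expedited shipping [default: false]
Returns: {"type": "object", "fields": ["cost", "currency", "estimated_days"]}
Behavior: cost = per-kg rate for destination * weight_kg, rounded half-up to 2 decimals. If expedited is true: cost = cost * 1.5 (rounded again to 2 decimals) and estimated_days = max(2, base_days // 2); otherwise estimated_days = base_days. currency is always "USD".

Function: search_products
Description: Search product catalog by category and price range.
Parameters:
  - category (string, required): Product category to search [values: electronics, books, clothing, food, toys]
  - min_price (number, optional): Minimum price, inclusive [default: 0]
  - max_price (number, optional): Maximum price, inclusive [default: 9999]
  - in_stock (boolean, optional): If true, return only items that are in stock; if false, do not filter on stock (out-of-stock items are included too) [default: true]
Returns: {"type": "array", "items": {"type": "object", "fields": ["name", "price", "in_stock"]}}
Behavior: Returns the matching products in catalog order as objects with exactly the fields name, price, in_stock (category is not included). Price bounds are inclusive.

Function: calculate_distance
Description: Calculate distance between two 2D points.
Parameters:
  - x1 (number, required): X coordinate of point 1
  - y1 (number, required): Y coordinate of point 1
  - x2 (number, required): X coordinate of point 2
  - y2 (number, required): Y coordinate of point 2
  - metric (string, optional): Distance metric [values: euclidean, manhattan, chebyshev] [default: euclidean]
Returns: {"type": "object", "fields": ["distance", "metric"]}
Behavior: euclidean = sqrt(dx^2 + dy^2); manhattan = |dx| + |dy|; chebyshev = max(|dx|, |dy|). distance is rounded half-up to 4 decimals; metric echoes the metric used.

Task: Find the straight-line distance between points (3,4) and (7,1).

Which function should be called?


The task needs a function whose description is: Calculate distance between two 2D points.
calculate_distance


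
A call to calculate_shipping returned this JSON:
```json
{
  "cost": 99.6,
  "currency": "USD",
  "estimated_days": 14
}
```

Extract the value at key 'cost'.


99.6


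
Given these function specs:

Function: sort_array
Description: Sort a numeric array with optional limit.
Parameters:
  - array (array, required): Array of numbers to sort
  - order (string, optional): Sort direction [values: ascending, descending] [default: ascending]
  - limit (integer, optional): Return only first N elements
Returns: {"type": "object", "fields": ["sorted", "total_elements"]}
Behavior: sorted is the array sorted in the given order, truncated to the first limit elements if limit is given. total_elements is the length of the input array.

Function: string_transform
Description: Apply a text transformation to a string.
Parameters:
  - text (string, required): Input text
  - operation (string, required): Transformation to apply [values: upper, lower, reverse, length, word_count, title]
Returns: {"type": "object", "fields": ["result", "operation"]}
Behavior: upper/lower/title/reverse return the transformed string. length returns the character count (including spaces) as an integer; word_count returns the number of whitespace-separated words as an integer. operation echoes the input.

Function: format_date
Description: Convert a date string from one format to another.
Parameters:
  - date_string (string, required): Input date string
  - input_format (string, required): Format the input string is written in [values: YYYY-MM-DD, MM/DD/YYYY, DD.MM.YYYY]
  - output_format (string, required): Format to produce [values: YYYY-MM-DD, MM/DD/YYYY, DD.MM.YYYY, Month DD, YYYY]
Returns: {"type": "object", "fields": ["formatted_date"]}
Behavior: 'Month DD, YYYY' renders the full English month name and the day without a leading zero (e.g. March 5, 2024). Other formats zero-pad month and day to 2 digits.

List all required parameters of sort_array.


Parameters of sort_array and their required/optional flag:
  array: required
  order: optional
  limit: optional
array


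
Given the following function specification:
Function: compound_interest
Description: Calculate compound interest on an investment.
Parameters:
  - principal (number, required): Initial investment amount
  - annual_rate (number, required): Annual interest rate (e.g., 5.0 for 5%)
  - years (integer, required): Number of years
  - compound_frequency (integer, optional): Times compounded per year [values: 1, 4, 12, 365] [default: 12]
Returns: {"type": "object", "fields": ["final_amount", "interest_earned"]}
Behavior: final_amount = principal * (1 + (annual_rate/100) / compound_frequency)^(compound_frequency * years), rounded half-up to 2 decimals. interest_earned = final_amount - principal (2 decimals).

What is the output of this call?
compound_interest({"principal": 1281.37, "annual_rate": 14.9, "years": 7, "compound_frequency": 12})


rate per period = 14.9/100/12 = 0.012416666667 (keep full precision); periods = 12 * 7 = 84
(1 + 0.012416666667)^84 = 2.81955146
final_amount = 1281.37 * 2.81955146 = 3612.888653 -> 3612.89
interest_earned = 3612.89 - 1281.37 = 2331.52
Output:
{"final_amount": 3612.89, "interest_earned": 2331.52}


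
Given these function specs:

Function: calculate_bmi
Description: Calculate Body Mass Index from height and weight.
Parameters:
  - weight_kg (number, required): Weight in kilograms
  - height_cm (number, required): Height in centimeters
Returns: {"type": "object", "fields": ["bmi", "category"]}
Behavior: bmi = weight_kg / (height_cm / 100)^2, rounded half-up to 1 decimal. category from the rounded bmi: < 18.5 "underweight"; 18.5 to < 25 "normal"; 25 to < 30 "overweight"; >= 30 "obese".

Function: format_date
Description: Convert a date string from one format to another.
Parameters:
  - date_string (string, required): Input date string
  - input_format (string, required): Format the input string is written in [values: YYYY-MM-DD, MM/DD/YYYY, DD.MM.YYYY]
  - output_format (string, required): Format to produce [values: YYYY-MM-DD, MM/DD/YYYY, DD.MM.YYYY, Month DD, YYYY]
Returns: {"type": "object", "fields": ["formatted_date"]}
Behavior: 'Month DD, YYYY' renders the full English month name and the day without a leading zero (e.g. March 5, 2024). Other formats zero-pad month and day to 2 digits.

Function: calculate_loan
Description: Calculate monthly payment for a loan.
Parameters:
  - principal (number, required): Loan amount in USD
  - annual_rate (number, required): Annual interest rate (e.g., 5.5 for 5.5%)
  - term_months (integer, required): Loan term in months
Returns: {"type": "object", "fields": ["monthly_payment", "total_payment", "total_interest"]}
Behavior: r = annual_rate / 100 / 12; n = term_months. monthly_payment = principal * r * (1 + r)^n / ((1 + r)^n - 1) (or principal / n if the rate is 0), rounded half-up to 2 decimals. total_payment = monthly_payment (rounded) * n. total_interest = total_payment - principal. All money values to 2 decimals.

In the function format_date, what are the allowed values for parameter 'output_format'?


The format_date spec declares:
  - output_format (string, required): Format to produce [values: YYYY-MM-DD, MM/DD/YYYY, DD.MM.YYYY, Month DD, YYYY]
Allowed values:
YYYY-MM-DD, MM/DD/YYYY, DD.MM.YYYY, Month DD, YYYY
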